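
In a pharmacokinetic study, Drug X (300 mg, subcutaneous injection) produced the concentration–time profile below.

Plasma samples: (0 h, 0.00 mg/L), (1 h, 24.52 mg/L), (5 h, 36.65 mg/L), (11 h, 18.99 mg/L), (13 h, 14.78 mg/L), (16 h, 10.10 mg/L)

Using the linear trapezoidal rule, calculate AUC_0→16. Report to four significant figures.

AUC = 372.6 mg/L·h

Trapezoidal AUC_0→16:
  [0→1]: (0.00+24.52)/2 × 1 = 12.26
  [1→5]: (24.52+36.65)/2 × 4 = 122.34
  [5→11]: (36.65+18.99)/2 × 6 = 166.92
  [11→13]: (18.99+14.78)/2 × 2 = 33.77
  [13→16]: (14.78+10.10)/2 × 3 = 37.32
  Sum = 372.61 mg/L·h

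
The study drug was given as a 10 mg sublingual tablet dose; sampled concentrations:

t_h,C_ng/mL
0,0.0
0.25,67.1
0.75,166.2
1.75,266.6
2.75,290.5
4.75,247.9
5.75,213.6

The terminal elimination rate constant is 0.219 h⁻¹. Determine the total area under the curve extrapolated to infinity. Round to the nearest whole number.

Trapezoidal AUC_0→5.75:
  [0→0.25]: (0.0+67.1)/2 × 0.25 = 8.3875
  [0.25→0.75]: (67.1+166.2)/2 × 0.5 = 58.325
  [0.75→1.75]: (166.2+266.6)/2 × 1 = 216.4
  [1.75→2.75]: (266.6+290.5)/2 × 1 = 278.55
  [2.75→4.75]: (290.5+247.9)/2 × 2 = 538.4
  [4.75→5.75]: (247.9+213.6)/2 × 1 = 230.75
  Sum = 1330.8125 ng/mL·h
Extrapolated tail: C_last / k_e = 213.6 / 0.219 = 975.342
AUC_0→∞ = 1330.8125 + 975.342 = 2306.1545 ng/mL·h

AUC = 2306 ng/mL·h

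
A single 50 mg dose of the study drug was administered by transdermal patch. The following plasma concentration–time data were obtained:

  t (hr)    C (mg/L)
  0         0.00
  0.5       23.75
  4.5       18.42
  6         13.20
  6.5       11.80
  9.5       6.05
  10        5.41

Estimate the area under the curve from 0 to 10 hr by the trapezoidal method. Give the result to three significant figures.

AUC = 150 mg/L·hr

Trapezoidal AUC_0→10:
  [0→0.5]: (0.00+23.75)/2 × 0.5 = 5.9375
  [0.5→4.5]: (23.75+18.42)/2 × 4 = 84.34
  [4.5→6]: (18.42+13.20)/2 × 1.5 = 23.715
  [6→6.5]: (13.20+11.80)/2 × 0.5 = 6.25
  [6.5→9.5]: (11.80+6.05)/2 × 3 = 26.775
  [9.5→10]: (6.05+5.41)/2 × 0.5 = 2.865
  Sum = 149.8825 mg/L·hr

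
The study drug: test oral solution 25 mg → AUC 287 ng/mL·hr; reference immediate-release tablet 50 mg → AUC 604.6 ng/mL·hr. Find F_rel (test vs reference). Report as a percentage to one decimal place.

F_rel = (AUC_test/D_test) / (AUC_ref/D_ref)
      = (287/25) / (604.6/50)
      = 11.48 / 12.092 = 0.9494 = 94.94%

F_rel = 94.9%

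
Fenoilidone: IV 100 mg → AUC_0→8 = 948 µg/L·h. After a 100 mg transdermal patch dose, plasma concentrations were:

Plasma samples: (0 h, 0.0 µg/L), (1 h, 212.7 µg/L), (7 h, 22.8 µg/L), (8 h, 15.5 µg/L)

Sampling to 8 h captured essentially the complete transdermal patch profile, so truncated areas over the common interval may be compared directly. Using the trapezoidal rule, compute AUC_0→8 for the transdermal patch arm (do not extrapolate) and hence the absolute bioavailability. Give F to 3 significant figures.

Trapezoidal AUC_0→8 (transdermal patch):
  [0→1]: (0.0+212.7)/2 × 1 = 106.35
  [1→7]: (212.7+22.8)/2 × 6 = 706.5
  [7→8]: (22.8+15.5)/2 × 1 = 19.15
  Sum = 832.0 µg/L·h
F = (AUC_ev/D_ev)/(AUC_iv/D_iv) = (832.0/100)/(948/100) = 8.32/9.48 = 0.8776

F = 0.878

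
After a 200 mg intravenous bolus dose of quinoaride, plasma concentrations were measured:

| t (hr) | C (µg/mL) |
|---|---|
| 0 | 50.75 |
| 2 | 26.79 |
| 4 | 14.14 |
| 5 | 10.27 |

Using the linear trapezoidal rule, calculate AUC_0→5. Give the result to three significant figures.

AUC = 131 µg/mL·hr

Trapezoidal AUC_0→5:
  [0→2]: (50.75+26.79)/2 × 2 = 77.54
  [2→4]: (26.79+14.14)/2 × 2 = 40.93
  [4→5]: (14.14+10.27)/2 × 1 = 12.205
  Sum = 130.675 µg/mL·hr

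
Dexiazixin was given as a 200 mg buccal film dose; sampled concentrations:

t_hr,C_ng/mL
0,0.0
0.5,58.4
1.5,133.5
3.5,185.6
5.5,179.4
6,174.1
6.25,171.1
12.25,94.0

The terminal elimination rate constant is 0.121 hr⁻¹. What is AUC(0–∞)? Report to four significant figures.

AUC = 2498 ng/mL·hr

Trapezoidal AUC_0→12.25:
  [0→0.5]: (0.0+58.4)/2 × 0.5 = 14.6
  [0.5→1.5]: (58.4+133.5)/2 × 1 = 95.95
  [1.5→3.5]: (133.5+185.6)/2 × 2 = 319.1
  [3.5→5.5]: (185.6+179.4)/2 × 2 = 365.0
  [5.5→6]: (179.4+174.1)/2 × 0.5 = 88.375
  [6→6.25]: (174.1+171.1)/2 × 0.25 = 43.15
  [6.25→12.25]: (171.1+94.0)/2 × 6 = 795.3
  Sum = 1721.475 ng/mL·hr
Extrapolated tail: C_last / k_e = 94.0 / 0.121 = 776.860
AUC_0→∞ = 1721.475 + 776.860 = 2498.335 ng/mL·hr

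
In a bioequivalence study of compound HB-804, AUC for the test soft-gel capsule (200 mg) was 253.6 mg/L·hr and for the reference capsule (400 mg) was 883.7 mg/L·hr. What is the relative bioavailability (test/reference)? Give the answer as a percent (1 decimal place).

F_rel = (AUC_test/D_test) / (AUC_ref/D_ref)
      = (253.6/200) / (883.7/400)
      = 1.268 / 2.20925 = 0.5740 = 57.40%

F_rel = 57.4%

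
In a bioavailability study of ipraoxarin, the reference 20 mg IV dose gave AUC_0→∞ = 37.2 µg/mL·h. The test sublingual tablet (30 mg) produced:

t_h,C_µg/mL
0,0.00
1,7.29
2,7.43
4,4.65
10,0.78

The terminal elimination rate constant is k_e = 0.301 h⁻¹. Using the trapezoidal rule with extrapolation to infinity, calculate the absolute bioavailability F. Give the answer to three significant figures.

F = 0.752

Trapezoidal AUC_0→10 (sublingual tablet):
  [0→1]: (0.00+7.29)/2 × 1 = 3.645
  [1→2]: (7.29+7.43)/2 × 1 = 7.36
  [2→4]: (7.43+4.65)/2 × 2 = 12.08
  [4→10]: (4.65+0.78)/2 × 6 = 16.29
  Sum = 39.375 µg/mL·h
Tail: C_last/k_e = 0.78/0.301 = 2.591
AUC_0→∞ (sublingual tablet) = 39.375 + 2.591 = 41.966 µg/mL·h
F = (AUC_ev/D_ev)/(AUC_iv/D_iv) = (41.966/30)/(37.2/20) = 1.39887/1.86 = 0.7521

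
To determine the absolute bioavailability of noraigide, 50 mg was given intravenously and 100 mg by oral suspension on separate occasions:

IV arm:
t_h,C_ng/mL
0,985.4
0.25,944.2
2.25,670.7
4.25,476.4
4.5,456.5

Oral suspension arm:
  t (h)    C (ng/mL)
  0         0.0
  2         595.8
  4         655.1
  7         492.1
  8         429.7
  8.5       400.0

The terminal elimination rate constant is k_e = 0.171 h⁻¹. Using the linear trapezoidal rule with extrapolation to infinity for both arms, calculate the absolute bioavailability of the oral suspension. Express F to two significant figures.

Trapezoidal AUC_0→4.5 (IV):
  [0→0.25]: (985.4+944.2)/2 × 0.25 = 241.2
  [0.25→2.25]: (944.2+670.7)/2 × 2 = 1614.9
  [2.25→4.25]: (670.7+476.4)/2 × 2 = 1147.1
  [4.25→4.5]: (476.4+456.5)/2 × 0.25 = 116.6125
  Sum = 3119.8125 ng/mL·h
IV tail: 456.5/0.171 = 2669.591; AUC_iv,0→∞ = 3119.8125 + 2669.591 = 5789.4035 ng/mL·h
Trapezoidal AUC_0→8.5 (oral suspension):
  [0→2]: (0.0+595.8)/2 × 2 = 595.8
  [2→4]: (595.8+655.1)/2 × 2 = 1250.9
  [4→7]: (655.1+492.1)/2 × 3 = 1720.8
  [7→8]: (492.1+429.7)/2 × 1 = 460.9
  [8→8.5]: (429.7+400.0)/2 × 0.5 = 207.425
  Sum = 4235.825 ng/mL·h
oral suspension tail: 400.0/0.171 = 2339.181; AUC_ev,0→∞ = 4235.825 + 2339.181 = 6575.006 ng/mL·h
F = (AUC_ev/D_ev)/(AUC_iv/D_iv) = (6575.006/100)/(5789.4035/50) = 65.75006/115.78807 = 0.5678

F = 0.57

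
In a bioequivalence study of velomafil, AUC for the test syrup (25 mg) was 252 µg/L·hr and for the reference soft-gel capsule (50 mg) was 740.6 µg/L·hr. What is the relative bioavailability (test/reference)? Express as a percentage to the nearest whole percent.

F_rel = 68%

F_rel = (AUC_test/D_test) / (AUC_ref/D_ref)
      = (252/25) / (740.6/50)
      = 10.08 / 14.812 = 0.6805 = 68.05%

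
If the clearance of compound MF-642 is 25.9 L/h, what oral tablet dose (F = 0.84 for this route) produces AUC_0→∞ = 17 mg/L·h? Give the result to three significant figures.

Dose = 524 mg

Dose = CL × AUC_0→∞ / F
     = 25.9 × 17 / 0.84 = 524.167 mg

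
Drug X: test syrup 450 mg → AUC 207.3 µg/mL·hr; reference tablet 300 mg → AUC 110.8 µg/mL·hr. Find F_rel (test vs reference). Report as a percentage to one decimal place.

F_rel = (AUC_test/D_test) / (AUC_ref/D_ref)
      = (207.3/450) / (110.8/300)
      = 0.460667 / 0.369333 = 1.2473 = 124.73%

F_rel = 124.7%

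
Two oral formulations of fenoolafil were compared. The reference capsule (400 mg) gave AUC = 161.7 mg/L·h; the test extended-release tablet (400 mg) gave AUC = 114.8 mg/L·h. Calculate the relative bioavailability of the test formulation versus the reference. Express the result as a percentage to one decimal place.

F_rel = 71.0%

F_rel = (AUC_test/D_test) / (AUC_ref/D_ref)
      = (114.8/400) / (161.7/400)
      = 0.287 / 0.40425 = 0.7100 = 71.00%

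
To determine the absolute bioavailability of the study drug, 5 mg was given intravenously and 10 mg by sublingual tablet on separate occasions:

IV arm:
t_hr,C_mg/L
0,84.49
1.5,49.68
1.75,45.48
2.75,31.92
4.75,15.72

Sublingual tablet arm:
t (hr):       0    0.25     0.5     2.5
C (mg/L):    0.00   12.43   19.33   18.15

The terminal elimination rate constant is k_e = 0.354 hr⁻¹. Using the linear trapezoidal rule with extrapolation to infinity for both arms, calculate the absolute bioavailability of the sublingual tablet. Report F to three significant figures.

Trapezoidal AUC_0→4.75 (IV):
  [0→1.5]: (84.49+49.68)/2 × 1.5 = 100.6275
  [1.5→1.75]: (49.68+45.48)/2 × 0.25 = 11.895
  [1.75→2.75]: (45.48+31.92)/2 × 1 = 38.7
  [2.75→4.75]: (31.92+15.72)/2 × 2 = 47.64
  Sum = 198.8625 mg/L·hr
IV tail: 15.72/0.354 = 44.407; AUC_iv,0→∞ = 198.8625 + 44.407 = 243.2695 mg/L·hr
Trapezoidal AUC_0→2.5 (sublingual tablet):
  [0→0.25]: (0.00+12.43)/2 × 0.25 = 1.55375
  [0.25→0.5]: (12.43+19.33)/2 × 0.25 = 3.97
  [0.5→2.5]: (19.33+18.15)/2 × 2 = 37.48
  Sum = 43.00375 mg/L·hr
sublingual tablet tail: 18.15/0.354 = 51.271; AUC_ev,0→∞ = 43.00375 + 51.271 = 94.27475 mg/L·hr
F = (AUC_ev/D_ev)/(AUC_iv/D_iv) = (94.27475/10)/(243.2695/5) = 9.427475/48.6539 = 0.1938

F = 0.194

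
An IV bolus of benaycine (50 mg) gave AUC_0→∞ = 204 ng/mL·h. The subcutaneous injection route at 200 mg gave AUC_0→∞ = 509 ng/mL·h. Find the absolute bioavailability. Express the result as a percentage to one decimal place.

F = 62.4%

F = (AUC_ev / D_ev) / (AUC_iv / D_iv)
  = (509/200) / (204/50)
  = 2.545 / 4.08 = 0.6238
  = 62.38%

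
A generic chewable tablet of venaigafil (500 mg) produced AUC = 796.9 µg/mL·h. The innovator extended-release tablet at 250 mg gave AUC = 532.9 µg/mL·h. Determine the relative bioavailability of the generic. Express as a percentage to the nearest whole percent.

F_rel = (AUC_test/D_test) / (AUC_ref/D_ref)
      = (796.9/500) / (532.9/250)
      = 1.5938 / 2.1316 = 0.7477 = 74.77%

F_rel = 75%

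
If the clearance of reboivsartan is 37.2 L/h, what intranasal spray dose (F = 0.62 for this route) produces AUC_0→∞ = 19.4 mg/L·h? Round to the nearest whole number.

Dose = 1164 mg

Dose = CL × AUC_0→∞ / F
     = 37.2 × 19.4 / 0.62 = 1164 mg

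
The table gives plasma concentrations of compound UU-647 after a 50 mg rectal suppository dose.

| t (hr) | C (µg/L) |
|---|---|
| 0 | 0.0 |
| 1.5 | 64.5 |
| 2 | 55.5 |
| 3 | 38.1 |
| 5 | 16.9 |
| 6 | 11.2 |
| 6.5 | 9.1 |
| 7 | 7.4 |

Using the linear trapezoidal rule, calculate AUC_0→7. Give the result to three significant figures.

Trapezoidal AUC_0→7:
  [0→1.5]: (0.0+64.5)/2 × 1.5 = 48.375
  [1.5→2]: (64.5+55.5)/2 × 0.5 = 30.0
  [2→3]: (55.5+38.1)/2 × 1 = 46.8
  [3→5]: (38.1+16.9)/2 × 2 = 55.0
  [5→6]: (16.9+11.2)/2 × 1 = 14.05
  [6→6.5]: (11.2+9.1)/2 × 0.5 = 5.075
  [6.5→7]: (9.1+7.4)/2 × 0.5 = 4.125
  Sum = 203.425 µg/L·hr

AUC = 203 µg/L·hr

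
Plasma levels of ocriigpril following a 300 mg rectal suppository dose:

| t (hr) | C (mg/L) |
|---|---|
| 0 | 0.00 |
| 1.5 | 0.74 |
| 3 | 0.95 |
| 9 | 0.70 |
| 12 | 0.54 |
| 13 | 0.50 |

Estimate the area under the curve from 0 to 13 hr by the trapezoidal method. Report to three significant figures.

AUC = 9.15 mg/L·hr

Trapezoidal AUC_0→13:
  [0→1.5]: (0.00+0.74)/2 × 1.5 = 0.555
  [1.5→3]: (0.74+0.95)/2 × 1.5 = 1.2675
  [3→9]: (0.95+0.70)/2 × 6 = 4.95
  [9→12]: (0.70+0.54)/2 × 3 = 1.86
  [12→13]: (0.54+0.50)/2 × 1 = 0.52
  Sum = 9.1525 mg/L·hr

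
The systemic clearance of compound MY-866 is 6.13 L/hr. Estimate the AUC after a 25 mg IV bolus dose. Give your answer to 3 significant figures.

AUC_0→∞ = Dose_iv / CL
        = 25 / 6.13 = 4.0783 mg/L·hr

AUC = 4.08 mg/L·hr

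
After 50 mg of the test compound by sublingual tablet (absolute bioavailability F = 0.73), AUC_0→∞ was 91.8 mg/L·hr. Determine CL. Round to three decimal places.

CL = F × Dose / AUC_0→∞
   = 0.73 × 50 / 91.8 = 0.397603 L/hr

CL = 0.398 L/hr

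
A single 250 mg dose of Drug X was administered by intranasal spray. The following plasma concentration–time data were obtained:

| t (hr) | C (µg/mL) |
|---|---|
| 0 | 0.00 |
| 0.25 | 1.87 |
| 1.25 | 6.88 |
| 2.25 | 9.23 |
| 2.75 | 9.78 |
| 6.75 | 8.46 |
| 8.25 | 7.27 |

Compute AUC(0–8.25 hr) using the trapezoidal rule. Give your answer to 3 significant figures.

Trapezoidal AUC_0→8.25:
  [0→0.25]: (0.00+1.87)/2 × 0.25 = 0.23375
  [0.25→1.25]: (1.87+6.88)/2 × 1 = 4.375
  [1.25→2.25]: (6.88+9.23)/2 × 1 = 8.055
  [2.25→2.75]: (9.23+9.78)/2 × 0.5 = 4.7525
  [2.75→6.75]: (9.78+8.46)/2 × 4 = 36.48
  [6.75→8.25]: (8.46+7.27)/2 × 1.5 = 11.7975
  Sum = 65.69375 µg/mL·hr

AUC = 65.7 µg/mL·hr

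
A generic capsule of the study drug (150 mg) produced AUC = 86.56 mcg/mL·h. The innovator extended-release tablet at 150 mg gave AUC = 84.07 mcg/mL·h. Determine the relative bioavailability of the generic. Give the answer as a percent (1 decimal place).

F_rel = 103.0%

F_rel = (AUC_test/D_test) / (AUC_ref/D_ref)
      = (86.56/150) / (84.07/150)
      = 0.577067 / 0.560467 = 1.0296 = 102.96%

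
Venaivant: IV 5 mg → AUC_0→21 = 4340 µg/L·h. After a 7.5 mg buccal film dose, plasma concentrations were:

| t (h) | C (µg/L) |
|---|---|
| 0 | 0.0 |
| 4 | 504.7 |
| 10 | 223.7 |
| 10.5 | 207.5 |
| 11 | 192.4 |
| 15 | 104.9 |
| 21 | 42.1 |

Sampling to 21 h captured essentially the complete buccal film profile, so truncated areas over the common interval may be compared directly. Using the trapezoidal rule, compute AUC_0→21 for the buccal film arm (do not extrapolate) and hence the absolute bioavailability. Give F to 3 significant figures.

Trapezoidal AUC_0→21 (buccal film):
  [0→4]: (0.0+504.7)/2 × 4 = 1009.4
  [4→10]: (504.7+223.7)/2 × 6 = 2185.2
  [10→10.5]: (223.7+207.5)/2 × 0.5 = 107.8
  [10.5→11]: (207.5+192.4)/2 × 0.5 = 99.975
  [11→15]: (192.4+104.9)/2 × 4 = 594.6
  [15→21]: (104.9+42.1)/2 × 6 = 441.0
  Sum = 4437.975 µg/L·h
F = (AUC_ev/D_ev)/(AUC_iv/D_iv) = (4437.975/7.5)/(4340/5) = 591.73/868 = 0.6817

F = 0.682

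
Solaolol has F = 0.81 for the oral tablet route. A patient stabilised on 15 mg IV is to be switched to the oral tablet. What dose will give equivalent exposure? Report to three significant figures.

D_oral = 18.5 mg

For equal systemic exposure: F × D_ev = D_iv
D_ev = D_iv / F = 15 / 0.81 = 18.5185 mg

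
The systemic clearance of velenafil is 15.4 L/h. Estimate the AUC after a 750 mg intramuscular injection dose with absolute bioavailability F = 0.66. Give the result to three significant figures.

AUC = 32.1 mg/L·h

AUC_0→∞ = F × Dose / CL
        = 0.66 × 750 / 15.4 = 32.1429 mg/L·h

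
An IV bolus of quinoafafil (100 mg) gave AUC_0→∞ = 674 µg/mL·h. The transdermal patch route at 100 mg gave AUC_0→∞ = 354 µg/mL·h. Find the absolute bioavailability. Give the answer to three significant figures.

F = 0.525

F = (AUC_ev / D_ev) / (AUC_iv / D_iv)
  = (354/100) / (674/100)
  = 3.54 / 6.74 = 0.5252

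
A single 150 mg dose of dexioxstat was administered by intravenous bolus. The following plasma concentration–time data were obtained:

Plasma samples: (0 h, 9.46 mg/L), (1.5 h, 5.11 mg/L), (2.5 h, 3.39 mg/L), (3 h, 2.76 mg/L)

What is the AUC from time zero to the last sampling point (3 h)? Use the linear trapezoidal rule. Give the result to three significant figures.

Trapezoidal AUC_0→3:
  [0→1.5]: (9.46+5.11)/2 × 1.5 = 10.9275
  [1.5→2.5]: (5.11+3.39)/2 × 1 = 4.25
  [2.5→3]: (3.39+2.76)/2 × 0.5 = 1.5375
  Sum = 16.715 mg/L·h

AUC = 16.7 mg/L·h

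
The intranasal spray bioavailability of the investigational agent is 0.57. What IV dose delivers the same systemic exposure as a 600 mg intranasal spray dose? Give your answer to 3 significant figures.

Systemic exposure from an extravascular dose = F × D_ev, so the equivalent IV dose is F × D_ev.
D_iv = F × D_ev = 0.57 × 600 = 342 mg

D_iv = 342 mg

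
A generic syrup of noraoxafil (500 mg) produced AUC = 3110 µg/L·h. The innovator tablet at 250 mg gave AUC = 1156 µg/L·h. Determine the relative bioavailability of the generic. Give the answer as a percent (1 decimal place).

F_rel = (AUC_test/D_test) / (AUC_ref/D_ref)
      = (3110/500) / (1156/250)
      = 6.22 / 4.624 = 1.3452 = 134.52%

F_rel = 134.5%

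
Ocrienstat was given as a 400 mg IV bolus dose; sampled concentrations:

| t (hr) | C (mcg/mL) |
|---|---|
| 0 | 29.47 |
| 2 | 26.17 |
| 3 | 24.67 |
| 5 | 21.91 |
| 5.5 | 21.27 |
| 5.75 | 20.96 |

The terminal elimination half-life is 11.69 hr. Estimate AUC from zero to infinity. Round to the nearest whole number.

Trapezoidal AUC_0→5.75:
  [0→2]: (29.47+26.17)/2 × 2 = 55.64
  [2→3]: (26.17+24.67)/2 × 1 = 25.42
  [3→5]: (24.67+21.91)/2 × 2 = 46.58
  [5→5.5]: (21.91+21.27)/2 × 0.5 = 10.795
  [5.5→5.75]: (21.27+20.96)/2 × 0.25 = 5.27875
  Sum = 143.71375 mcg/mL·hr
k_e = ln2 / t½ = 0.693147 / 11.69 = 0.0593 hr^-1
Extrapolated tail: C_last / k_e = 20.96 / 0.0593 = 353.457
AUC_0→∞ = 143.71375 + 353.457 = 497.17075 mcg/mL·hr

AUC = 497 mcg/mL·hr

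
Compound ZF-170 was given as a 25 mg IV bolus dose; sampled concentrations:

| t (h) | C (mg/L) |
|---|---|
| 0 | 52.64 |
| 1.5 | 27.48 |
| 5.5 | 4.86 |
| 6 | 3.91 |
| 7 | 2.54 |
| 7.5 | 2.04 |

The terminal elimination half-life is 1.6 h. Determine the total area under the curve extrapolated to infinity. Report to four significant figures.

AUC = 136.0 mg/L·h

Trapezoidal AUC_0→7.5:
  [0→1.5]: (52.64+27.48)/2 × 1.5 = 60.09
  [1.5→5.5]: (27.48+4.86)/2 × 4 = 64.68
  [5.5→6]: (4.86+3.91)/2 × 0.5 = 2.1925
  [6→7]: (3.91+2.54)/2 × 1 = 3.225
  [7→7.5]: (2.54+2.04)/2 × 0.5 = 1.145
  Sum = 131.3325 mg/L·h
k_e = ln2 / t½ = 0.693147 / 1.6 = 0.4332 h^-1
Extrapolated tail: C_last / k_e = 2.04 / 0.4332 = 4.709
AUC_0→∞ = 131.3325 + 4.709 = 136.0415 mg/L·h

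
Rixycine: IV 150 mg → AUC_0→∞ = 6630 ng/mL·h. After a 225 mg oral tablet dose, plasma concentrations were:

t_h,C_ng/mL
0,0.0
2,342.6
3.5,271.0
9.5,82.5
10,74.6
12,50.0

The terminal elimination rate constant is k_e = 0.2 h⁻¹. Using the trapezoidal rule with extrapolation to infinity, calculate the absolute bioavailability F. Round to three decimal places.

Trapezoidal AUC_0→12 (oral tablet):
  [0→2]: (0.0+342.6)/2 × 2 = 342.6
  [2→3.5]: (342.6+271.0)/2 × 1.5 = 460.2
  [3.5→9.5]: (271.0+82.5)/2 × 6 = 1060.5
  [9.5→10]: (82.5+74.6)/2 × 0.5 = 39.275
  [10→12]: (74.6+50.0)/2 × 2 = 124.6
  Sum = 2027.175 ng/mL·h
Tail: C_last/k_e = 50.0/0.2 = 250.000
AUC_0→∞ (oral tablet) = 2027.175 + 250.000 = 2277.175 ng/mL·h
F = (AUC_ev/D_ev)/(AUC_iv/D_iv) = (2277.175/225)/(6630/150) = 10.1208/44.2 = 0.2290

F = 0.229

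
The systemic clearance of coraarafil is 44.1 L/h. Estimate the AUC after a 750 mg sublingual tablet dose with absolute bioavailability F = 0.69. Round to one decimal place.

AUC = 11.7 mg/L·h

AUC_0→∞ = F × Dose / CL
        = 0.69 × 750 / 44.1 = 11.7347 mg/L·h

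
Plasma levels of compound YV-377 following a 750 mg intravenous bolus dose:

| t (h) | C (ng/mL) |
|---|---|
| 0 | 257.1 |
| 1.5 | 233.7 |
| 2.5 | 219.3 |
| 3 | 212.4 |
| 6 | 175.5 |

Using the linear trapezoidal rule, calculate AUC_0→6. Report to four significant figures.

Trapezoidal AUC_0→6:
  [0→1.5]: (257.1+233.7)/2 × 1.5 = 368.1
  [1.5→2.5]: (233.7+219.3)/2 × 1 = 226.5
  [2.5→3]: (219.3+212.4)/2 × 0.5 = 107.925
  [3→6]: (212.4+175.5)/2 × 3 = 581.85
  Sum = 1284.375 ng/mL·h

AUC = 1284 ng/mL·h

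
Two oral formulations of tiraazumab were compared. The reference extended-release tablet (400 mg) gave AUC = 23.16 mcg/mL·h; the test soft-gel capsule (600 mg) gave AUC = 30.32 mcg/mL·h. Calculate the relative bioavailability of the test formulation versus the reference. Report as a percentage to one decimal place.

F_rel = 87.3%

F_rel = (AUC_test/D_test) / (AUC_ref/D_ref)
      = (30.32/600) / (23.16/400)
      = 0.0505333 / 0.0579 = 0.8728 = 87.28%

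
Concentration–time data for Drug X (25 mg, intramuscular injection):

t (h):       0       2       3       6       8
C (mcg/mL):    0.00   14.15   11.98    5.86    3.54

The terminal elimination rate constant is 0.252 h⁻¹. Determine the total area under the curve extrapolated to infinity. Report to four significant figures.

Trapezoidal AUC_0→8:
  [0→2]: (0.00+14.15)/2 × 2 = 14.15
  [2→3]: (14.15+11.98)/2 × 1 = 13.065
  [3→6]: (11.98+5.86)/2 × 3 = 26.76
  [6→8]: (5.86+3.54)/2 × 2 = 9.4
  Sum = 63.375 mcg/mL·h
Extrapolated tail: C_last / k_e = 3.54 / 0.252 = 14.048
AUC_0→∞ = 63.375 + 14.048 = 77.423 mcg/mL·h

AUC = 77.42 mcg/mL·h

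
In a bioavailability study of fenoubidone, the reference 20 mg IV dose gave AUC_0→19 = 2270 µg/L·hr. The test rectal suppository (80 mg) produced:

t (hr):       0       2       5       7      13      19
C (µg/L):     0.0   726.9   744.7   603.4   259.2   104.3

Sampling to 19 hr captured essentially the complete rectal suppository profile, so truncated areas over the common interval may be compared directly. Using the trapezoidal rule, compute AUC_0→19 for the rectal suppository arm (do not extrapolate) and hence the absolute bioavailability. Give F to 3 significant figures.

F = 0.877

Trapezoidal AUC_0→19 (rectal suppository):
  [0→2]: (0.0+726.9)/2 × 2 = 726.9
  [2→5]: (726.9+744.7)/2 × 3 = 2207.4
  [5→7]: (744.7+603.4)/2 × 2 = 1348.1
  [7→13]: (603.4+259.2)/2 × 6 = 2587.8
  [13→19]: (259.2+104.3)/2 × 6 = 1090.5
  Sum = 7960.7 µg/L·hr
F = (AUC_ev/D_ev)/(AUC_iv/D_iv) = (7960.7/80)/(2270/20) = 99.50875/113.5 = 0.8767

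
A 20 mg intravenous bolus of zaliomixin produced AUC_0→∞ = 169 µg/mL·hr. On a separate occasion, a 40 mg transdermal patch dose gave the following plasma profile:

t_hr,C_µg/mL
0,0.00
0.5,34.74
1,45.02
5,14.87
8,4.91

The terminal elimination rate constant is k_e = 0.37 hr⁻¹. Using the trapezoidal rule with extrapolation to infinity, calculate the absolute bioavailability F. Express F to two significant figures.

F = 0.57

Trapezoidal AUC_0→8 (transdermal patch):
  [0→0.5]: (0.00+34.74)/2 × 0.5 = 8.685
  [0.5→1]: (34.74+45.02)/2 × 0.5 = 19.94
  [1→5]: (45.02+14.87)/2 × 4 = 119.78
  [5→8]: (14.87+4.91)/2 × 3 = 29.67
  Sum = 178.075 µg/mL·hr
Tail: C_last/k_e = 4.91/0.37 = 13.270
AUC_0→∞ (transdermal patch) = 178.075 + 13.270 = 191.345 µg/mL·hr
F = (AUC_ev/D_ev)/(AUC_iv/D_iv) = (191.345/40)/(169/20) = 4.783625/8.45 = 0.5661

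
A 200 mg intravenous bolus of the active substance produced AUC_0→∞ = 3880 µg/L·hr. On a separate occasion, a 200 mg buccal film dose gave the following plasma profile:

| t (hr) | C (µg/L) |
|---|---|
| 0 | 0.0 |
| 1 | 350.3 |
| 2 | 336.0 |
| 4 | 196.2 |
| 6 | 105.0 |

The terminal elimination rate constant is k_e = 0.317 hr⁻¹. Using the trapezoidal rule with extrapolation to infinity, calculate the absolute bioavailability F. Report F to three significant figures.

F = 0.434

Trapezoidal AUC_0→6 (buccal film):
  [0→1]: (0.0+350.3)/2 × 1 = 175.15
  [1→2]: (350.3+336.0)/2 × 1 = 343.15
  [2→4]: (336.0+196.2)/2 × 2 = 532.2
  [4→6]: (196.2+105.0)/2 × 2 = 301.2
  Sum = 1351.7 µg/L·hr
Tail: C_last/k_e = 105.0/0.317 = 331.230
AUC_0→∞ (buccal film) = 1351.7 + 331.230 = 1682.93 µg/L·hr
F = (AUC_ev/D_ev)/(AUC_iv/D_iv) = (1682.93/200)/(3880/200) = 8.41465/19.4 = 0.4337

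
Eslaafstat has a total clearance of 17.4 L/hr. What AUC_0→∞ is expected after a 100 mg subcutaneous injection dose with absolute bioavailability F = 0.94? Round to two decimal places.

AUC = 5.40 mg/L·hr

AUC_0→∞ = F × Dose / CL
        = 0.94 × 100 / 17.4 = 5.4023 mg/L·hr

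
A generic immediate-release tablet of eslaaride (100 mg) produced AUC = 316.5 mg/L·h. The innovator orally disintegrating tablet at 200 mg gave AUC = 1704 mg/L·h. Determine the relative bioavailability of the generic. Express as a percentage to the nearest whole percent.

F_rel = (AUC_test/D_test) / (AUC_ref/D_ref)
      = (316.5/100) / (1704/200)
      = 3.165 / 8.52 = 0.3715 = 37.15%

F_rel = 37%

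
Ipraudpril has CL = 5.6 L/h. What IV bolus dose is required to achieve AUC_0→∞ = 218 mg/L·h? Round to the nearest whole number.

Dose = 1221 mg

Dose_iv = CL × AUC_0→∞
     = 5.6 × 218 = 1220.8 mg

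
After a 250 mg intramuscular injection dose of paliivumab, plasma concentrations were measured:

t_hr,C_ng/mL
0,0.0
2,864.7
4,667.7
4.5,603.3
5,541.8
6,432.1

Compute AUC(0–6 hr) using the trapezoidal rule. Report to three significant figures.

AUC = 3490 ng/mL·hr

Trapezoidal AUC_0→6:
  [0→2]: (0.0+864.7)/2 × 2 = 864.7
  [2→4]: (864.7+667.7)/2 × 2 = 1532.4
  [4→4.5]: (667.7+603.3)/2 × 0.5 = 317.75
  [4.5→5]: (603.3+541.8)/2 × 0.5 = 286.275
  [5→6]: (541.8+432.1)/2 × 1 = 486.95
  Sum = 3488.075 ng/mL·hr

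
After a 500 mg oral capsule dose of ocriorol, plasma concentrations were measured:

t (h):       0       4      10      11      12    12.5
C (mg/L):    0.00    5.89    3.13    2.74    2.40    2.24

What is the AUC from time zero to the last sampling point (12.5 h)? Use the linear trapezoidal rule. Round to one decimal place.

Trapezoidal AUC_0→12.5:
  [0→4]: (0.00+5.89)/2 × 4 = 11.78
  [4→10]: (5.89+3.13)/2 × 6 = 27.06
  [10→11]: (3.13+2.74)/2 × 1 = 2.935
  [11→12]: (2.74+2.40)/2 × 1 = 2.57
  [12→12.5]: (2.40+2.24)/2 × 0.5 = 1.16
  Sum = 45.505 mg/L·h

AUC = 45.5 mg/L·h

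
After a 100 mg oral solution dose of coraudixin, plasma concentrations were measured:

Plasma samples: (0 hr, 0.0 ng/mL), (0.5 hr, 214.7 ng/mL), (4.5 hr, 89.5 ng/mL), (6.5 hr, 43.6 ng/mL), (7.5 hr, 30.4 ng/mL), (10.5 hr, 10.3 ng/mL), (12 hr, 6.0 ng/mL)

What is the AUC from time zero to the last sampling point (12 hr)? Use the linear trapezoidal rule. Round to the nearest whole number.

AUC = 905 ng/mL·hr

Trapezoidal AUC_0→12:
  [0→0.5]: (0.0+214.7)/2 × 0.5 = 53.675
  [0.5→4.5]: (214.7+89.5)/2 × 4 = 608.4
  [4.5→6.5]: (89.5+43.6)/2 × 2 = 133.1
  [6.5→7.5]: (43.6+30.4)/2 × 1 = 37.0
  [7.5→10.5]: (30.4+10.3)/2 × 3 = 61.05
  [10.5→12]: (10.3+6.0)/2 × 1.5 = 12.225
  Sum = 905.45 ng/mL·hr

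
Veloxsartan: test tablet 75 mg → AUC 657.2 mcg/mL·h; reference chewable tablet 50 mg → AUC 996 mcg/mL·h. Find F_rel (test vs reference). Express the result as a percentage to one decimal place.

F_rel = (AUC_test/D_test) / (AUC_ref/D_ref)
      = (657.2/75) / (996/50)
      = 8.76267 / 19.92 = 0.4399 = 43.99%

F_rel = 44.0%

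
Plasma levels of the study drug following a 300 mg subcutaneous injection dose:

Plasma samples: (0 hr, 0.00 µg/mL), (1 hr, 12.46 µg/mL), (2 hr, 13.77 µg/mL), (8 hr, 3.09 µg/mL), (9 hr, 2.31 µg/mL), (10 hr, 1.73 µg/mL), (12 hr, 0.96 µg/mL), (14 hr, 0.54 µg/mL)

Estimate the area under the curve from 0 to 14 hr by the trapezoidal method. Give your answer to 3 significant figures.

AUC = 78.8 µg/mL·hr

Trapezoidal AUC_0→14:
  [0→1]: (0.00+12.46)/2 × 1 = 6.23
  [1→2]: (12.46+13.77)/2 × 1 = 13.115
  [2→8]: (13.77+3.09)/2 × 6 = 50.58
  [8→9]: (3.09+2.31)/2 × 1 = 2.7
  [9→10]: (2.31+1.73)/2 × 1 = 2.02
  [10→12]: (1.73+0.96)/2 × 2 = 2.69
  [12→14]: (0.96+0.54)/2 × 2 = 1.5
  Sum = 78.835 µg/mL·hr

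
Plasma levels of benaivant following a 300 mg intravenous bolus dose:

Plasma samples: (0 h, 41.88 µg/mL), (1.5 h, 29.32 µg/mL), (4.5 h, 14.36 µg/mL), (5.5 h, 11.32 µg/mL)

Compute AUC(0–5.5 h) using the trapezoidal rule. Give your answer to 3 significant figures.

Trapezoidal AUC_0→5.5:
  [0→1.5]: (41.88+29.32)/2 × 1.5 = 53.4
  [1.5→4.5]: (29.32+14.36)/2 × 3 = 65.52
  [4.5→5.5]: (14.36+11.32)/2 × 1 = 12.84
  Sum = 131.76 µg/mL·h

AUC = 132 µg/mL·h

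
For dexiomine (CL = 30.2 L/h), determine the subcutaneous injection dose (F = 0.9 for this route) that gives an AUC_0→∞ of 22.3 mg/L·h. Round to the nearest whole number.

Dose = CL × AUC_0→∞ / F
     = 30.2 × 22.3 / 0.9 = 748.289 mg

Dose = 748 mg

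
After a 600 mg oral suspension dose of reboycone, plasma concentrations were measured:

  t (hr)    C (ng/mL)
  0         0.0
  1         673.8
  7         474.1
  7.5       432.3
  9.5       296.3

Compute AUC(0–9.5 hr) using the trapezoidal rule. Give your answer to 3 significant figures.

AUC = 4740 ng/mL·hr

Trapezoidal AUC_0→9.5:
  [0→1]: (0.0+673.8)/2 × 1 = 336.9
  [1→7]: (673.8+474.1)/2 × 6 = 3443.7
  [7→7.5]: (474.1+432.3)/2 × 0.5 = 226.6
  [7.5→9.5]: (432.3+296.3)/2 × 2 = 728.6
  Sum = 4735.8 ng/mL·hr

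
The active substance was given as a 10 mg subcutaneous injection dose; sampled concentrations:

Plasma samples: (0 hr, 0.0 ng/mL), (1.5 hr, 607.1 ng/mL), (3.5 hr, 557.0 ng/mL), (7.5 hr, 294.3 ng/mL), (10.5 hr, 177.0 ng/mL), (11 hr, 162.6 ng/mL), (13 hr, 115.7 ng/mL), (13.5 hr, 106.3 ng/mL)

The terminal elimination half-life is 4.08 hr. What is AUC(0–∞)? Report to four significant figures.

AUC = 5073 ng/mL·hr

Trapezoidal AUC_0→13.5:
  [0→1.5]: (0.0+607.1)/2 × 1.5 = 455.325
  [1.5→3.5]: (607.1+557.0)/2 × 2 = 1164.1
  [3.5→7.5]: (557.0+294.3)/2 × 4 = 1702.6
  [7.5→10.5]: (294.3+177.0)/2 × 3 = 706.95
  [10.5→11]: (177.0+162.6)/2 × 0.5 = 84.9
  [11→13]: (162.6+115.7)/2 × 2 = 278.3
  [13→13.5]: (115.7+106.3)/2 × 0.5 = 55.5
  Sum = 4447.675 ng/mL·hr
k_e = ln2 / t½ = 0.693147 / 4.08 = 0.1699 hr^-1
Extrapolated tail: C_last / k_e = 106.3 / 0.1699 = 625.662
AUC_0→∞ = 4447.675 + 625.662 = 5073.337 ng/mL·hr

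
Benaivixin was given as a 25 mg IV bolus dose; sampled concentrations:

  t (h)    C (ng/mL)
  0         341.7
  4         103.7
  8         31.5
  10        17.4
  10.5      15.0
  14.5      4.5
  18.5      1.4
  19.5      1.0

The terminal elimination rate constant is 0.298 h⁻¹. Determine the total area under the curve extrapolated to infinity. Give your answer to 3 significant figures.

AUC = 1270 ng/mL·h

Trapezoidal AUC_0→19.5:
  [0→4]: (341.7+103.7)/2 × 4 = 890.8
  [4→8]: (103.7+31.5)/2 × 4 = 270.4
  [8→10]: (31.5+17.4)/2 × 2 = 48.9
  [10→10.5]: (17.4+15.0)/2 × 0.5 = 8.1
  [10.5→14.5]: (15.0+4.5)/2 × 4 = 39.0
  [14.5→18.5]: (4.5+1.4)/2 × 4 = 11.8
  [18.5→19.5]: (1.4+1.0)/2 × 1 = 1.2
  Sum = 1270.2 ng/mL·h
Extrapolated tail: C_last / k_e = 1.0 / 0.298 = 3.356
AUC_0→∞ = 1270.2 + 3.356 = 1273.556 ng/mL·h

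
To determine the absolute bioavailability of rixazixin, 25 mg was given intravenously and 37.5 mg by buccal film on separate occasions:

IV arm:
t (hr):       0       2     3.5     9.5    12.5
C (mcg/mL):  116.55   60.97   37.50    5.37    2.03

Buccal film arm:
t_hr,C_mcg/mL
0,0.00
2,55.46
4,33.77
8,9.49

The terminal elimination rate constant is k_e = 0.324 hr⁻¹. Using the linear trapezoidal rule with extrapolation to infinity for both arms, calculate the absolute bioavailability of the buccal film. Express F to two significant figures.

F = 0.44

Trapezoidal AUC_0→12.5 (IV):
  [0→2]: (116.55+60.97)/2 × 2 = 177.52
  [2→3.5]: (60.97+37.50)/2 × 1.5 = 73.8525
  [3.5→9.5]: (37.50+5.37)/2 × 6 = 128.61
  [9.5→12.5]: (5.37+2.03)/2 × 3 = 11.1
  Sum = 391.0825 mcg/mL·hr
IV tail: 2.03/0.324 = 6.265; AUC_iv,0→∞ = 391.0825 + 6.265 = 397.3475 mcg/mL·hr
Trapezoidal AUC_0→8 (buccal film):
  [0→2]: (0.00+55.46)/2 × 2 = 55.46
  [2→4]: (55.46+33.77)/2 × 2 = 89.23
  [4→8]: (33.77+9.49)/2 × 4 = 86.52
  Sum = 231.21 mcg/mL·hr
buccal film tail: 9.49/0.324 = 29.290; AUC_ev,0→∞ = 231.21 + 29.290 = 260.5 mcg/mL·hr
F = (AUC_ev/D_ev)/(AUC_iv/D_iv) = (260.5/37.5)/(397.3475/25) = 6.94667/15.8939 = 0.4371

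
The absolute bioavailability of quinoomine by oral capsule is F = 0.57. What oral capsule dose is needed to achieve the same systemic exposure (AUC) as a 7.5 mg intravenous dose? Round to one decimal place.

For equal systemic exposure: F × D_ev = D_iv
D_ev = D_iv / F = 7.5 / 0.57 = 13.1579 mg

D_oral = 13.2 mg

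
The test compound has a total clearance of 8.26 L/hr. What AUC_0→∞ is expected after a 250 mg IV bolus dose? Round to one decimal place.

AUC_0→∞ = Dose_iv / CL
        = 250 / 8.26 = 30.2663 mg/L·hr

AUC = 30.3 mg/L·hr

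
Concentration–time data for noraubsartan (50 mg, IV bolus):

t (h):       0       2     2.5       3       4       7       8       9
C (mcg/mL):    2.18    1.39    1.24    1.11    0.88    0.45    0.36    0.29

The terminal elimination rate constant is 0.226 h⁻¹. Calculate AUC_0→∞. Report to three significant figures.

AUC = 9.82 mcg/mL·h

Trapezoidal AUC_0→9:
  [0→2]: (2.18+1.39)/2 × 2 = 3.57
  [2→2.5]: (1.39+1.24)/2 × 0.5 = 0.6575
  [2.5→3]: (1.24+1.11)/2 × 0.5 = 0.5875
  [3→4]: (1.11+0.88)/2 × 1 = 0.995
  [4→7]: (0.88+0.45)/2 × 3 = 1.995
  [7→8]: (0.45+0.36)/2 × 1 = 0.405
  [8→9]: (0.36+0.29)/2 × 1 = 0.325
  Sum = 8.535 mcg/mL·h
Extrapolated tail: C_last / k_e = 0.29 / 0.226 = 1.283
AUC_0→∞ = 8.535 + 1.283 = 9.818 mcg/mL·h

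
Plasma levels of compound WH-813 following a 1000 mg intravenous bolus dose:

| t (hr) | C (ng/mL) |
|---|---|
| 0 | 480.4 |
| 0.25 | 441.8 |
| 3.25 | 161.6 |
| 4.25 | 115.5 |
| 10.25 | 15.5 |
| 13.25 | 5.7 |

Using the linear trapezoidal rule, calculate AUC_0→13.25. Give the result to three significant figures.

Trapezoidal AUC_0→13.25:
  [0→0.25]: (480.4+441.8)/2 × 0.25 = 115.275
  [0.25→3.25]: (441.8+161.6)/2 × 3 = 905.1
  [3.25→4.25]: (161.6+115.5)/2 × 1 = 138.55
  [4.25→10.25]: (115.5+15.5)/2 × 6 = 393.0
  [10.25→13.25]: (15.5+5.7)/2 × 3 = 31.8
  Sum = 1583.725 ng/mL·hr

AUC = 1580 ng/mL·hr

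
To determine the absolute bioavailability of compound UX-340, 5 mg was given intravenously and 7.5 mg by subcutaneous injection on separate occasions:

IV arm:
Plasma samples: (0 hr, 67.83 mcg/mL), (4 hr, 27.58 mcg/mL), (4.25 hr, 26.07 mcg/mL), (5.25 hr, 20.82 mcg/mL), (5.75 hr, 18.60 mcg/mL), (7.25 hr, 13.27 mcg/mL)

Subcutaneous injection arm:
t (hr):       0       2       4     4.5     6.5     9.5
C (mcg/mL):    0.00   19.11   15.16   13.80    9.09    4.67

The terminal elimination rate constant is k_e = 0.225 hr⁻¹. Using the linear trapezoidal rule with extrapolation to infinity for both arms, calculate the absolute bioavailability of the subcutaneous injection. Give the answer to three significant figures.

Trapezoidal AUC_0→7.25 (IV):
  [0→4]: (67.83+27.58)/2 × 4 = 190.82
  [4→4.25]: (27.58+26.07)/2 × 0.25 = 6.70625
  [4.25→5.25]: (26.07+20.82)/2 × 1 = 23.445
  [5.25→5.75]: (20.82+18.60)/2 × 0.5 = 9.855
  [5.75→7.25]: (18.60+13.27)/2 × 1.5 = 23.9025
  Sum = 254.72875 mcg/mL·hr
IV tail: 13.27/0.225 = 58.978; AUC_iv,0→∞ = 254.72875 + 58.978 = 313.70675 mcg/mL·hr
Trapezoidal AUC_0→9.5 (subcutaneous injection):
  [0→2]: (0.00+19.11)/2 × 2 = 19.11
  [2→4]: (19.11+15.16)/2 × 2 = 34.27
  [4→4.5]: (15.16+13.80)/2 × 0.5 = 7.24
  [4.5→6.5]: (13.80+9.09)/2 × 2 = 22.89
  [6.5→9.5]: (9.09+4.67)/2 × 3 = 20.64
  Sum = 104.15 mcg/mL·hr
subcutaneous injection tail: 4.67/0.225 = 20.756; AUC_ev,0→∞ = 104.15 + 20.756 = 124.906 mcg/mL·hr
F = (AUC_ev/D_ev)/(AUC_iv/D_iv) = (124.906/7.5)/(313.70675/5) = 16.6541/62.74135 = 0.2654

F = 0.265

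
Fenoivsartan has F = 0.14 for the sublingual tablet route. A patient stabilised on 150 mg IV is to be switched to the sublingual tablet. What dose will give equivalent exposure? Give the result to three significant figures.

For equal systemic exposure: F × D_ev = D_iv
D_ev = D_iv / F = 150 / 0.14 = 1071.43 mg

D_sublingual = 1070 mg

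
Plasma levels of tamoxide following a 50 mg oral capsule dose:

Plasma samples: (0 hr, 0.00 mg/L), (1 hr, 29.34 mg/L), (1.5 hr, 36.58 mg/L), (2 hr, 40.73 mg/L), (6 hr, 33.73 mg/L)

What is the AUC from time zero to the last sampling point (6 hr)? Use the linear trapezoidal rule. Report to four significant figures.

AUC = 199.4 mg/L·hr

Trapezoidal AUC_0→6:
  [0→1]: (0.00+29.34)/2 × 1 = 14.67
  [1→1.5]: (29.34+36.58)/2 × 0.5 = 16.48
  [1.5→2]: (36.58+40.73)/2 × 0.5 = 19.3275
  [2→6]: (40.73+33.73)/2 × 4 = 148.92
  Sum = 199.3975 mg/L·hr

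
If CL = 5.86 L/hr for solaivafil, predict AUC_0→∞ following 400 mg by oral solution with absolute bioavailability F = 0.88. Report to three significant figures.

AUC = 60.1 mg/L·hr

AUC_0→∞ = F × Dose / CL
        = 0.88 × 400 / 5.86 = 60.0683 mg/L·hr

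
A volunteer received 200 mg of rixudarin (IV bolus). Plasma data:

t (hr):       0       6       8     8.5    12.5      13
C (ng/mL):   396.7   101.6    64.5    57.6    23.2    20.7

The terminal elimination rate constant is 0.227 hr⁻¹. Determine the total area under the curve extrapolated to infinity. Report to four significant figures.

AUC = 1955 ng/mL·hr

Trapezoidal AUC_0→13:
  [0→6]: (396.7+101.6)/2 × 6 = 1494.9
  [6→8]: (101.6+64.5)/2 × 2 = 166.1
  [8→8.5]: (64.5+57.6)/2 × 0.5 = 30.525
  [8.5→12.5]: (57.6+23.2)/2 × 4 = 161.6
  [12.5→13]: (23.2+20.7)/2 × 0.5 = 10.975
  Sum = 1864.1 ng/mL·hr
Extrapolated tail: C_last / k_e = 20.7 / 0.227 = 91.189
AUC_0→∞ = 1864.1 + 91.189 = 1955.289 ng/mL·hr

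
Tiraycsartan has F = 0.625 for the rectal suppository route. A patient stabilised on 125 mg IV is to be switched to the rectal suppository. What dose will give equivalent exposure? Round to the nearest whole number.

D_rectal = 200 mg

For equal systemic exposure: F × D_ev = D_iv
D_ev = D_iv / F = 125 / 0.625 = 200 mg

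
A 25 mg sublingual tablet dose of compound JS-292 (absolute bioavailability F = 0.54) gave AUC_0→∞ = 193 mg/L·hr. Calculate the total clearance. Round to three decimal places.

CL = F × Dose / AUC_0→∞
   = 0.54 × 25 / 193 = 0.0699482 L/hr

CL = 0.070 L/hr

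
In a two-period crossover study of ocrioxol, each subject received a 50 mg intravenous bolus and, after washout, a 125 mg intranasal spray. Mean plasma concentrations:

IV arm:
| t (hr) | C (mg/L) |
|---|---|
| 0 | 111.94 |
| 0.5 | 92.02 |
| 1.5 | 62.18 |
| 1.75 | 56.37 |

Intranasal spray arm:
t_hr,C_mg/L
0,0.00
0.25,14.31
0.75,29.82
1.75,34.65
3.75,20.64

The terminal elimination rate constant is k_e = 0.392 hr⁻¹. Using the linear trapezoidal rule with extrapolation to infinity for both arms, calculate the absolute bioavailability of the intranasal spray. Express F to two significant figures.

Trapezoidal AUC_0→1.75 (IV):
  [0→0.5]: (111.94+92.02)/2 × 0.5 = 50.99
  [0.5→1.5]: (92.02+62.18)/2 × 1 = 77.1
  [1.5→1.75]: (62.18+56.37)/2 × 0.25 = 14.81875
  Sum = 142.90875 mg/L·hr
IV tail: 56.37/0.392 = 143.801; AUC_iv,0→∞ = 142.90875 + 143.801 = 286.70975 mg/L·hr
Trapezoidal AUC_0→3.75 (intranasal spray):
  [0→0.25]: (0.00+14.31)/2 × 0.25 = 1.78875
  [0.25→0.75]: (14.31+29.82)/2 × 0.5 = 11.0325
  [0.75→1.75]: (29.82+34.65)/2 × 1 = 32.235
  [1.75→3.75]: (34.65+20.64)/2 × 2 = 55.29
  Sum = 100.34625 mg/L·hr
intranasal spray tail: 20.64/0.392 = 52.653; AUC_ev,0→∞ = 100.34625 + 52.653 = 152.99925 mg/L·hr
F = (AUC_ev/D_ev)/(AUC_iv/D_iv) = (152.99925/125)/(286.70975/50) = 1.223994/5.734195 = 0.2135

F = 0.21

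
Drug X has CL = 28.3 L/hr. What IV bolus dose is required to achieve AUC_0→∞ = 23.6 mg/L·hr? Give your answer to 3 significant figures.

Dose = 668 mg

Dose_iv = CL × AUC_0→∞
     = 28.3 × 23.6 = 667.88 mg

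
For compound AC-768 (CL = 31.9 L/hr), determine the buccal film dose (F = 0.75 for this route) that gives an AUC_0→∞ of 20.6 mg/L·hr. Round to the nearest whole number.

Dose = CL × AUC_0→∞ / F
     = 31.9 × 20.6 / 0.75 = 876.187 mg

Dose = 876 mg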